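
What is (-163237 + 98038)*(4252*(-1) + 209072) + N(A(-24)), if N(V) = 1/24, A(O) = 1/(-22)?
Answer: -320497420319/24 ≈ -1.3354e+10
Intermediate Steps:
A(O) = -1/22
N(V) = 1/24
(-163237 + 98038)*(4252*(-1) + 209072) + N(A(-24)) = (-163237 + 98038)*(4252*(-1) + 209072) + 1/24 = -65199*(-4252 + 209072) + 1/24 = -65199*204820 + 1/24 = -13354059180 + 1/24 = -320497420319/24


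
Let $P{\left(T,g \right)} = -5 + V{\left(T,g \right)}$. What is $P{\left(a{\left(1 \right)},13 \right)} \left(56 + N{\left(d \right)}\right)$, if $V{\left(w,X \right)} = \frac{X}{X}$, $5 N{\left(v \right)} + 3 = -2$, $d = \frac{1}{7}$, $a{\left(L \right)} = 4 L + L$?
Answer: $-220$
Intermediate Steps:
$a{\left(L \right)} = 5 L$
$d = \frac{1}{7} \approx 0.14286$
$N{\left(v \right)} = -1$ ($N{\left(v \right)} = - \frac{3}{5} + \frac{1}{5} \left(-2\right) = - \frac{3}{5} - \frac{2}{5} = -1$)
$V{\left(w,X \right)} = 1$
$P{\left(T,g \right)} = -4$ ($P{\left(T,g \right)} = -5 + 1 = -4$)
$P{\left(a{\left(1 \right)},13 \right)} \left(56 + N{\left(d \right)}\right) = - 4 \left(56 - 1\right) = \left(-4\right) 55 = -220$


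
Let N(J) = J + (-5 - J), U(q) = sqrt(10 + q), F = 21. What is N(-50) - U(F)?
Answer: -5 - sqrt(31) ≈ -10.568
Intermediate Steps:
N(J) = -5
N(-50) - U(F) = -5 - sqrt(10 + 21) = -5 - sqrt(31)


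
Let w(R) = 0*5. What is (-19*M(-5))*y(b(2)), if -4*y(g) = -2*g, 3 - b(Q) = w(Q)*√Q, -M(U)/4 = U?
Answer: -570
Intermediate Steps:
w(R) = 0
M(U) = -4*U
b(Q) = 3 (b(Q) = 3 - 0*√Q = 3 - 1*0 = 3 + 0 = 3)
y(g) = g/2 (y(g) = -(-1)*g/2 = g/2)
(-19*M(-5))*y(b(2)) = (-(-76)*(-5))*((½)*3) = -19*20*(3/2) = -380*3/2 = -570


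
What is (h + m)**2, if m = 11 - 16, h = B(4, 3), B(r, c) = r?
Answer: 1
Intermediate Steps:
h = 4
m = -5
(h + m)**2 = (4 - 5)**2 = (-1)**2 = 1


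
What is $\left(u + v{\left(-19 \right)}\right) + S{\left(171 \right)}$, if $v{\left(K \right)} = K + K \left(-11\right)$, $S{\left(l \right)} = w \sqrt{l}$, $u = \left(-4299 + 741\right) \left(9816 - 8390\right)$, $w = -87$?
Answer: $-5073518 - 261 \sqrt{19} \approx -5.0747 \cdot 10^{6}$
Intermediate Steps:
$u = -5073708$ ($u = \left(-3558\right) 1426 = -5073708$)
$S{\left(l \right)} = - 87 \sqrt{l}$
$v{\left(K \right)} = - 10 K$ ($v{\left(K \right)} = K - 11 K = - 10 K$)
$\left(u + v{\left(-19 \right)}\right) + S{\left(171 \right)} = \left(-5073708 - -190\right) - 87 \sqrt{171} = \left(-5073708 + 190\right) - 87 \cdot 3 \sqrt{19} = -5073518 - 261 \sqrt{19}$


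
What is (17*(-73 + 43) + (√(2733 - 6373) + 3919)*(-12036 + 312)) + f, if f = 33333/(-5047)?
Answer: -231893866035/5047 - 23448*I*√910 ≈ -4.5947e+7 - 7.0734e+5*I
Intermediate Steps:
f = -33333/5047 (f = 33333*(-1/5047) = -33333/5047 ≈ -6.6045)
(17*(-73 + 43) + (√(2733 - 6373) + 3919)*(-12036 + 312)) + f = (17*(-73 + 43) + (√(2733 - 6373) + 3919)*(-12036 + 312)) - 33333/5047 = (17*(-30) + (√(-3640) + 3919)*(-11724)) - 33333/5047 = (-510 + (2*I*√910 + 3919)*(-11724)) - 33333/5047 = (-510 + (3919 + 2*I*√910)*(-11724)) - 33333/5047 = (-510 + (-45946356 - 23448*I*√910)) - 33333/5047 = (-45946866 - 23448*I*√910) - 33333/5047 = -231893866035/5047 - 23448*I*√910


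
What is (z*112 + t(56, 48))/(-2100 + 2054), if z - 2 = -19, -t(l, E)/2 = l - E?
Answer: 960/23 ≈ 41.739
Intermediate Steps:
t(l, E) = -2*l + 2*E (t(l, E) = -2*(l - E) = -2*l + 2*E)
z = -17 (z = 2 - 19 = -17)
(z*112 + t(56, 48))/(-2100 + 2054) = (-17*112 + (-2*56 + 2*48))/(-2100 + 2054) = (-1904 + (-112 + 96))/(-46) = (-1904 - 16)*(-1/46) = -1920*(-1/46) = 960/23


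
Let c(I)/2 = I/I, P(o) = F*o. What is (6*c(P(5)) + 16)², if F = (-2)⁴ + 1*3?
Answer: 784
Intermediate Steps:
F = 19 (F = 16 + 3 = 19)
P(o) = 19*o
c(I) = 2 (c(I) = 2*(I/I) = 2*1 = 2)
(6*c(P(5)) + 16)² = (6*2 + 16)² = (12 + 16)² = 28² = 784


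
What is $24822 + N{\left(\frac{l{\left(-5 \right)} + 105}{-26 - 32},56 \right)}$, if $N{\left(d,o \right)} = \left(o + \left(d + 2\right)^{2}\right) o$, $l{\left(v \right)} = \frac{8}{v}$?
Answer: $\frac{587872516}{21025} \approx 27961.0$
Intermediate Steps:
$N{\left(d,o \right)} = o \left(o + \left(2 + d\right)^{2}\right)$ ($N{\left(d,o \right)} = \left(o + \left(2 + d\right)^{2}\right) o = o \left(o + \left(2 + d\right)^{2}\right)$)
$24822 + N{\left(\frac{l{\left(-5 \right)} + 105}{-26 - 32},56 \right)} = 24822 + 56 \left(56 + \left(2 + \frac{\frac{8}{-5} + 105}{-26 - 32}\right)^{2}\right) = 24822 + 56 \left(56 + \left(2 + \frac{8 \left(- \frac{1}{5}\right) + 105}{-58}\right)^{2}\right) = 24822 + 56 \left(56 + \left(2 + \left(- \frac{8}{5} + 105\right) \left(- \frac{1}{58}\right)\right)^{2}\right) = 24822 + 56 \left(56 + \left(2 + \frac{517}{5} \left(- \frac{1}{58}\right)\right)^{2}\right) = 24822 + 56 \left(56 + \left(2 - \frac{517}{290}\right)^{2}\right) = 24822 + 56 \left(56 + \left(\frac{63}{290}\right)^{2}\right) = 24822 + 56 \left(56 + \frac{3969}{84100}\right) = 24822 + 56 \cdot \frac{4713569}{84100} = 24822 + \frac{65989966}{21025} = \frac{587872516}{21025}$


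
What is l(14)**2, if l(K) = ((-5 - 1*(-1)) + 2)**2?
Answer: 16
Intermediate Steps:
l(K) = 4 (l(K) = ((-5 + 1) + 2)**2 = (-4 + 2)**2 = (-2)**2 = 4)
l(14)**2 = 4**2 = 16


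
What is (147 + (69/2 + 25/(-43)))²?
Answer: 242082481/7396 ≈ 32732.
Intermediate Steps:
(147 + (69/2 + 25/(-43)))² = (147 + (69*(½) + 25*(-1/43)))² = (147 + (69/2 - 25/43))² = (147 + 2917/86)² = (15559/86)² = 242082481/7396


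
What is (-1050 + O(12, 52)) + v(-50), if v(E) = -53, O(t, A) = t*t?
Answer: -959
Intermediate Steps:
O(t, A) = t²
(-1050 + O(12, 52)) + v(-50) = (-1050 + 12²) - 53 = (-1050 + 144) - 53 = -906 - 53 = -959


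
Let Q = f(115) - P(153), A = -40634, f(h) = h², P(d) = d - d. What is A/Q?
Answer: -40634/13225 ≈ -3.0725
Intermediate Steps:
P(d) = 0
Q = 13225 (Q = 115² - 1*0 = 13225 + 0 = 13225)
A/Q = -40634/13225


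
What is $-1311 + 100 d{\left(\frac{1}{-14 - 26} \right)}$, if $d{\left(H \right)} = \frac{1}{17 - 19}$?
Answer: $-1361$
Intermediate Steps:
$d{\left(H \right)} = - \frac{1}{2}$ ($d{\left(H \right)} = \frac{1}{-2} = - \frac{1}{2}$)
$-1311 + 100 d{\left(\frac{1}{-14 - 26} \right)} = -1311 + 100 \left(- \frac{1}{2}\right) = -1311 - 50 = -1361$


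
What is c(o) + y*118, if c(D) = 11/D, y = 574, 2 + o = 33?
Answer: 2099703/31 ≈ 67732.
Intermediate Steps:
o = 31 (o = -2 + 33 = 31)
c(o) + y*118 = 11/31 + 574*118 = 11*(1/31) + 67732 = 11/31 + 67732 = 2099703/31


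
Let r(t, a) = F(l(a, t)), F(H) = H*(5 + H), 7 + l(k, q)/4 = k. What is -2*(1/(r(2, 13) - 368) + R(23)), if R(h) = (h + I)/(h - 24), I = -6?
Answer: 5575/164 ≈ 33.994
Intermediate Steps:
l(k, q) = -28 + 4*k
r(t, a) = (-28 + 4*a)*(-23 + 4*a) (r(t, a) = (-28 + 4*a)*(5 + (-28 + 4*a)) = (-28 + 4*a)*(-23 + 4*a))
R(h) = (-6 + h)/(-24 + h) (R(h) = (h - 6)/(h - 24) = (-6 + h)/(-24 + h))
-2*(1/(r(2, 13) - 368) + R(23)) = -2*(1/(4*(-23 + 4*13)*(-7 + 13) - 368) + (-6 + 23)/(-24 + 23)) = -2*(1/(4*(-23 + 52)*6 - 368) + 17/(-1)) = -2*(1/(4*29*6 - 368) - 1*17) = -2*(1/(696 - 368) - 17) = -2*(1/328 - 17) = -2*(-5575/328) = 5575/164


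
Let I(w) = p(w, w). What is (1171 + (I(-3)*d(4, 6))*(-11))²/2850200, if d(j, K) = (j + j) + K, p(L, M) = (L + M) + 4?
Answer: 2187441/2850200 ≈ 0.76747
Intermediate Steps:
p(L, M) = 4 + L + M
I(w) = 4 + 2*w (I(w) = 4 + w + w = 4 + 2*w)
d(j, K) = K + 2*j (d(j, K) = 2*j + K = K + 2*j)
(1171 + (I(-3)*d(4, 6))*(-11))²/2850200 = (1171 + ((4 + 2*(-3))*(6 + 2*4))*(-11))²/2850200 = (1171 + ((4 - 6)*(6 + 8))*(-11))²*(1/2850200) = (1171 - 2*14*(-11))²*(1/2850200) = (1171 - 28*(-11))²*(1/2850200) = (1171 + 308)²*(1/2850200) = 1479²*(1/2850200) = 2187441*(1/2850200) = 2187441/2850200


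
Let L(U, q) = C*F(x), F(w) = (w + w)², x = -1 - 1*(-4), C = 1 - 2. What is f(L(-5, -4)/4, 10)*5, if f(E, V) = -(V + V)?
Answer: -100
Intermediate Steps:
C = -1
x = 3 (x = -1 + 4 = 3)
F(w) = 4*w² (F(w) = (2*w)² = 4*w²)
L(U, q) = -36 (L(U, q) = -4*3² = -4*9 = -1*36 = -36)
f(E, V) = -2*V
f(L(-5, -4)/4, 10)*5 = -2*10*5 = -20*5 = -100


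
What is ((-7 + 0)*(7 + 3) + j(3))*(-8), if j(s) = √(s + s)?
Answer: 560 - 8*√6 ≈ 540.40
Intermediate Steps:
j(s) = √2*√s (j(s) = √(2*s) = √2*√s)
((-7 + 0)*(7 + 3) + j(3))*(-8) = ((-7 + 0)*(7 + 3) + √2*√3)*(-8) = (-7*10 + √6)*(-8) = (-70 + √6)*(-8) = 560 - 8*√6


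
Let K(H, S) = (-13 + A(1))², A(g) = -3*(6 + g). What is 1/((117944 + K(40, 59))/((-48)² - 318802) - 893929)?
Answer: -158249/141463429871 ≈ -1.1187e-6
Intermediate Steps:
A(g) = -18 - 3*g
K(H, S) = 1156 (K(H, S) = (-13 + (-18 - 3*1))² = (-13 + (-18 - 3))² = (-13 - 21)² = (-34)² = 1156)
1/((117944 + K(40, 59))/((-48)² - 318802) - 893929) = 1/((117944 + 1156)/((-48)² - 318802) - 893929) = 1/(119100/(2304 - 318802) - 893929) = 1/(119100/(-316498) - 893929) = 1/(119100*(-1/316498) - 893929) = 1/(-59550/158249 - 893929) = 1/(-141463429871/158249) = -158249/141463429871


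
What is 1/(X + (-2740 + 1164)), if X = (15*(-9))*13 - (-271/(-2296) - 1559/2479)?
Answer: -5691784/18956424849 ≈ -0.00030026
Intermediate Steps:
X = -9986173265/5691784 (X = -135*13 - (-271*(-1/2296) - 1559*1/2479) = -1755 - (271/2296 - 1559/2479) = -1755 - 1*(-2907655/5691784) = -1755 + 2907655/5691784 = -9986173265/5691784 ≈ -1754.5)
1/(X + (-2740 + 1164)) = 1/(-9986173265/5691784 + (-2740 + 1164)) = 1/(-9986173265/5691784 - 1576) = 1/(-18956424849/5691784) = -5691784/18956424849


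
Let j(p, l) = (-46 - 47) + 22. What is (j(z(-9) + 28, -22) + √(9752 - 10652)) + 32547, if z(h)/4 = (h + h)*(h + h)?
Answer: 32476 + 30*I ≈ 32476.0 + 30.0*I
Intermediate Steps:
z(h) = 16*h² (z(h) = 4*((h + h)*(h + h)) = 4*((2*h)*(2*h)) = 4*(4*h²) = 16*h²)
j(p, l) = -71 (j(p, l) = -93 + 22 = -71)
(j(z(-9) + 28, -22) + √(9752 - 10652)) + 32547 = (-71 + √(9752 - 10652)) + 32547 = (-71 + √(-900)) + 32547 = (-71 + 30*I) + 32547 = 32476 + 30*I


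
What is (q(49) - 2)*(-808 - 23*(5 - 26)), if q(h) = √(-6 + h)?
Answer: 650 - 325*√43 ≈ -1481.2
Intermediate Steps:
(q(49) - 2)*(-808 - 23*(5 - 26)) = (√(-6 + 49) - 2)*(-808 - 23*(5 - 26)) = (√43 - 2)*(-808 - 23*(-21)) = (-2 + √43)*(-808 + 483) = (-2 + √43)*(-325) = 650 - 325*√43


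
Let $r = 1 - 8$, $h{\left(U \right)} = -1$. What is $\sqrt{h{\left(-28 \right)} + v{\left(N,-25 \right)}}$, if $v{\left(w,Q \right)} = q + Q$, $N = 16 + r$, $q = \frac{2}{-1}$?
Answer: $2 i \sqrt{7} \approx 5.2915 i$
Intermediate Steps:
$r = -7$
$q = -2$ ($q = 2 \left(-1\right) = -2$)
$N = 9$ ($N = 16 - 7 = 9$)
$v{\left(w,Q \right)} = -2 + Q$
$\sqrt{h{\left(-28 \right)} + v{\left(N,-25 \right)}} = \sqrt{-1 - 27} = \sqrt{-28} = 2 i \sqrt{7}$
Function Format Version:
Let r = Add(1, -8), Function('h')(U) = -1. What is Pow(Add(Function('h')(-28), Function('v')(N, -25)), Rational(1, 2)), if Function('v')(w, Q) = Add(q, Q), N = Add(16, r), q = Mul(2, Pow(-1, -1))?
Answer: Mul(2, I, Pow(7, Rational(1, 2))) ≈ Mul(5.2915, I)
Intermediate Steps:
r = -7
q = -2 (q = Mul(2, -1) = -2)
N = 9 (N = Add(16, -7) = 9)
Function('v')(w, Q) = Add(-2, Q)
Pow(Add(Function('h')(-28), Function('v')(N, -25)), Rational(1, 2)) = Pow(Add(-1, Add(-2, -25)), Rational(1, 2)) = Pow(Add(-1, -27), Rational(1, 2)) = Pow(-28, Rational(1, 2)) = Mul(2, I, Pow(7, Rational(1, 2)))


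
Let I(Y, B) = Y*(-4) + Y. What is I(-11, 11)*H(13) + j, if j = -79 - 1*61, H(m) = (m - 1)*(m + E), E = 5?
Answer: 6988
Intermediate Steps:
I(Y, B) = -3*Y (I(Y, B) = -4*Y + Y = -3*Y)
H(m) = (-1 + m)*(5 + m) (H(m) = (m - 1)*(m + 5) = (-1 + m)*(5 + m))
j = -140 (j = -79 - 61 = -140)
I(-11, 11)*H(13) + j = (-3*(-11))*(-5 + 13² + 4*13) - 140 = 33*(-5 + 169 + 52) - 140 = 33*216 - 140 = 7128 - 140 = 6988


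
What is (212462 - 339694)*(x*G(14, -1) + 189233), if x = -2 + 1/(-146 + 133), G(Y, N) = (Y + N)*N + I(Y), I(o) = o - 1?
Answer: -24076493056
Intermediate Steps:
I(o) = -1 + o
G(Y, N) = -1 + Y + N*(N + Y) (G(Y, N) = (Y + N)*N + (-1 + Y) = (N + Y)*N + (-1 + Y) = N*(N + Y) + (-1 + Y) = -1 + Y + N*(N + Y))
x = -27/13 (x = -2 + 1/(-13) = -2 - 1/13 = -27/13 ≈ -2.0769)
(212462 - 339694)*(x*G(14, -1) + 189233) = (212462 - 339694)*(-27*(-1 + 14 + (-1)² - 1*14)/13 + 189233) = -127232*(-27*(-1 + 14 + 1 - 14)/13 + 189233) = -127232*(-27/13*0 + 189233) = -127232*(0 + 189233) = -127232*189233 = -24076493056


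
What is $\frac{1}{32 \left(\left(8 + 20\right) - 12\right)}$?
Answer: $\frac{1}{512} \approx 0.0019531$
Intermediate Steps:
$\frac{1}{32 \left(\left(8 + 20\right) - 12\right)} = \frac{1}{32 \left(28 - 12\right)} = \frac{1}{32 \cdot 16} = \frac{1}{512}$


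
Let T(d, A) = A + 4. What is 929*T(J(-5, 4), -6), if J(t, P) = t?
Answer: -1858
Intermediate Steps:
T(d, A) = 4 + A
929*T(J(-5, 4), -6) = 929*(4 - 6) = 929*(-2) = -1858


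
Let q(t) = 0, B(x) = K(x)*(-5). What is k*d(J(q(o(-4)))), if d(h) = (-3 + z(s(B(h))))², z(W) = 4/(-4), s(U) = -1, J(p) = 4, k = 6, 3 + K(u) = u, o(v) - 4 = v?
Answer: 96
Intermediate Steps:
o(v) = 4 + v
K(u) = -3 + u
B(x) = 15 - 5*x (B(x) = (-3 + x)*(-5) = 15 - 5*x)
z(W) = -1 (z(W) = 4*(-¼) = -1)
d(h) = 16 (d(h) = (-3 - 1)² = (-4)² = 16)
k*d(J(q(o(-4)))) = 6*16 = 96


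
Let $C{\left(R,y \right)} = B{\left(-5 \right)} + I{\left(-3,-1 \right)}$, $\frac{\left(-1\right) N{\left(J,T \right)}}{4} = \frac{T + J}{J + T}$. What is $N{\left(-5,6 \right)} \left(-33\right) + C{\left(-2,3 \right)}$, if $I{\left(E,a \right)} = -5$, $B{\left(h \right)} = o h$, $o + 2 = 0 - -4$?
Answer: $117$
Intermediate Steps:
$o = 2$ ($o = -2 + \left(0 - -4\right) = -2 + \left(0 + 4\right) = -2 + 4 = 2$)
$B{\left(h \right)} = 2 h$
$N{\left(J,T \right)} = -4$ ($N{\left(J,T \right)} = - 4 \frac{T + J}{J + T} = - 4 \frac{J + T}{J + T} = \left(-4\right) 1 = -4$)
$C{\left(R,y \right)} = -15$ ($C{\left(R,y \right)} = 2 \left(-5\right) - 5 = -10 - 5 = -15$)
$N{\left(-5,6 \right)} \left(-33\right) + C{\left(-2,3 \right)} = \left(-4\right) \left(-33\right) - 15 = 132 - 15 = 117$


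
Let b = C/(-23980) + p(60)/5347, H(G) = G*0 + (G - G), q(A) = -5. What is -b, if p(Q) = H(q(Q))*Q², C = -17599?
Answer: -17599/23980 ≈ -0.73390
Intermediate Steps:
H(G) = 0 (H(G) = 0 + 0 = 0)
p(Q) = 0 (p(Q) = 0*Q² = 0)
b = 17599/23980 (b = -17599/(-23980) + 0/5347 = -17599*(-1/23980) + 0*(1/5347) = 17599/23980 + 0 = 17599/23980 ≈ 0.73390)
-b = -1*17599/23980 = -17599/23980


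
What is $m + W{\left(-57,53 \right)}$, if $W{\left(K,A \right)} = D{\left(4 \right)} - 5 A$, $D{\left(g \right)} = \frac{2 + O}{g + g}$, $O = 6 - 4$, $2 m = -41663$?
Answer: $-21096$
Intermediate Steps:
$m = - \frac{41663}{2}$ ($m = \frac{1}{2} \left(-41663\right) = - \frac{41663}{2} \approx -20832.0$)
$O = 2$
$D{\left(g \right)} = \frac{2}{g}$ ($D{\left(g \right)} = \frac{2 + 2}{g + g} = \frac{4}{2 g} = 4 \frac{1}{2 g} = \frac{2}{g}$)
$W{\left(K,A \right)} = \frac{1}{2} - 5 A$ ($W{\left(K,A \right)} = \frac{2}{4} - 5 A = 2 \cdot \frac{1}{4} - 5 A = \frac{1}{2} - 5 A$)
$m + W{\left(-57,53 \right)} = - \frac{41663}{2} + \left(\frac{1}{2} - 265\right) = - \frac{41663}{2} - \frac{529}{2} = -21096$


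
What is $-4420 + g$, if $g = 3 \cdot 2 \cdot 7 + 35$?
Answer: $-4343$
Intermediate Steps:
$g = 77$ ($g = 6 \cdot 7 + 35 = 42 + 35 = 77$)
$-4420 + g = -4420 + 77 = -4343$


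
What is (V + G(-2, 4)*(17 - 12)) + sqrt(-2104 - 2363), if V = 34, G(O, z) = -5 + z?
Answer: 29 + I*sqrt(4467) ≈ 29.0 + 66.836*I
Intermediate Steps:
(V + G(-2, 4)*(17 - 12)) + sqrt(-2104 - 2363) = (34 + (-5 + 4)*(17 - 12)) + sqrt(-2104 - 2363) = (34 - 1*5) + sqrt(-4467) = (34 - 5) + I*sqrt(4467) = 29 + I*sqrt(4467)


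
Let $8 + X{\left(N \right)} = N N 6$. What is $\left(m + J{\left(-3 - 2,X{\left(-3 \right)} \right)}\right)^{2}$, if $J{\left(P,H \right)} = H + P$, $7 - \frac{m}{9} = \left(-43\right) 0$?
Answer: $10816$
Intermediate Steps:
$X{\left(N \right)} = -8 + 6 N^{2}$ ($X{\left(N \right)} = -8 + N N 6 = -8 + N^{2} \cdot 6 = -8 + 6 N^{2}$)
$m = 63$ ($m = 63 - 9 \left(\left(-43\right) 0\right) = 63 - 0 = 63 + 0 = 63$)
$\left(m + J{\left(-3 - 2,X{\left(-3 \right)} \right)}\right)^{2} = \left(63 - \left(13 - 54\right)\right)^{2} = \left(63 + \left(\left(-8 + 6 \cdot 9\right) - 5\right)\right)^{2} = \left(63 + \left(\left(-8 + 54\right) - 5\right)\right)^{2} = \left(63 + \left(46 - 5\right)\right)^{2} = \left(63 + 41\right)^{2} = 104^{2} = 10816$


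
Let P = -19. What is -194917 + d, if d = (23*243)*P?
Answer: -301108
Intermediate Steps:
d = -106191 (d = (23*243)*(-19) = 5589*(-19) = -106191)
-194917 + d = -194917 - 106191 = -301108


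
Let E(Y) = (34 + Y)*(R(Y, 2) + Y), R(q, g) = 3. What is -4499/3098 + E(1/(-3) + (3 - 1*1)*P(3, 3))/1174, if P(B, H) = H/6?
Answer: -21996161/16366734 ≈ -1.3440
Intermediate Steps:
P(B, H) = H/6 (P(B, H) = H*(⅙) = H/6)
E(Y) = (3 + Y)*(34 + Y) (E(Y) = (34 + Y)*(3 + Y) = (3 + Y)*(34 + Y))
-4499/3098 + E(1/(-3) + (3 - 1*1)*P(3, 3))/1174 = -4499/3098 + (102 + (1/(-3) + (3 - 1*1)*((⅙)*3))² + 37*(1/(-3) + (3 - 1*1)*((⅙)*3)))/1174 = -4499*1/3098 + (102 + (-⅓ + (3 - 1)*(½))² + 37*(-⅓ + (3 - 1)*(½)))*(1/1174) = -4499/3098 + (102 + (-⅓ + 2*(½))² + 37*(-⅓ + 2*(½)))*(1/1174) = -4499/3098 + (102 + (-⅓ + 1)² + 37*(-⅓ + 1))*(1/1174) = -4499/3098 + (102 + (⅔)² + 37*(⅔))*(1/1174) = -4499/3098 + (102 + 4/9 + 74/3)*(1/1174) = -4499/3098 + (1144/9)*(1/1174) = -4499/3098 + 572/5283 = -21996161/16366734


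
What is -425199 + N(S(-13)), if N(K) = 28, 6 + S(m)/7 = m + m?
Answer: -425171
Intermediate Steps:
S(m) = -42 + 14*m (S(m) = -42 + 7*(m + m) = -42 + 7*(2*m) = -42 + 14*m)
-425199 + N(S(-13)) = -425199 + 28 = -425171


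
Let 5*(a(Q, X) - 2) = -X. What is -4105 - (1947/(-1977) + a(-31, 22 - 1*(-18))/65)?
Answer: -175791536/42835 ≈ -4103.9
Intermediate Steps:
a(Q, X) = 2 - X/5 (a(Q, X) = 2 + (-X)/5 = 2 - X/5)
-4105 - (1947/(-1977) + a(-31, 22 - 1*(-18))/65) = -4105 - (1947/(-1977) + (2 - (22 - 1*(-18))/5)/65) = -4105 - (1947*(-1/1977) + (2 - (22 + 18)/5)*(1/65)) = -4105 - (-649/659 + (2 - 1/5*40)*(1/65)) = -4105 - (-649/659 + (2 - 8)*(1/65)) = -4105 - (-649/659 - 6*1/65) = -4105 - (-649/659 - 6/65) = -4105 - 1*(-46139/42835) = -4105 + 46139/42835 = -175791536/42835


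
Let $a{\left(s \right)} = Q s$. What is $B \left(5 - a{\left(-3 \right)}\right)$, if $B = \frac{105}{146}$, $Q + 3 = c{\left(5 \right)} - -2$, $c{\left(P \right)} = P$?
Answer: $\frac{1785}{146} \approx 12.226$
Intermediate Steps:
$Q = 4$ ($Q = -3 + \left(5 - -2\right) = -3 + \left(5 + 2\right) = -3 + 7 = 4$)
$B = \frac{105}{146}$ ($B = 105 \cdot \frac{1}{146} = \frac{105}{146} \approx 0.71918$)
$a{\left(s \right)} = 4 s$
$B \left(5 - a{\left(-3 \right)}\right) = \frac{105 \left(5 - 4 \left(-3\right)\right)}{146} = \frac{105 \left(5 - -12\right)}{146} = \frac{105 \left(5 + 12\right)}{146} = \frac{105}{146} \cdot 17 = \frac{1785}{146}$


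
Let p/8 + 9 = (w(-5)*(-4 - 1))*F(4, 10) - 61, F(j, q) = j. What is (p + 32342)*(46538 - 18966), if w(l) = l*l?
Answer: 766005304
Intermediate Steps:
w(l) = l²
p = -4560 (p = -72 + 8*(((-5)²*(-4 - 1))*4 - 61) = -72 + 8*((25*(-5))*4 - 61) = -72 + 8*(-125*4 - 61) = -72 + 8*(-500 - 61) = -72 + 8*(-561) = -72 - 4488 = -4560)
(p + 32342)*(46538 - 18966) = (-4560 + 32342)*(46538 - 18966) = 27782*27572 = 766005304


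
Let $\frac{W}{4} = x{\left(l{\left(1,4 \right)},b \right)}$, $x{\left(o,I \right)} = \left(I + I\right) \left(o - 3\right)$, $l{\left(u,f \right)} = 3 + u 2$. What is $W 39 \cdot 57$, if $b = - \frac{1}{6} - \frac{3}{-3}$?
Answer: $29640$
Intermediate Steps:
$l{\left(u,f \right)} = 3 + 2 u$
$b = \frac{5}{6}$ ($b = \left(-1\right) \frac{1}{6} - -1 = - \frac{1}{6} + 1 = \frac{5}{6} \approx 0.83333$)
$x{\left(o,I \right)} = 2 I \left(-3 + o\right)$
$W = \frac{40}{3}$ ($W = 4 \cdot 2 \cdot \frac{5}{6} \left(-3 + \left(3 + 2 \cdot 1\right)\right) = 4 \cdot 2 \cdot \frac{5}{6} \left(-3 + \left(3 + 2\right)\right) = 4 \cdot 2 \cdot \frac{5}{6} \left(-3 + 5\right) = 4 \cdot 2 \cdot \frac{5}{6} \cdot 2 = 4 \cdot \frac{10}{3} = \frac{40}{3} \approx 13.333$)
$W 39 \cdot 57 = \frac{40}{3} \cdot 39 \cdot 57 = 520 \cdot 57 = 29640$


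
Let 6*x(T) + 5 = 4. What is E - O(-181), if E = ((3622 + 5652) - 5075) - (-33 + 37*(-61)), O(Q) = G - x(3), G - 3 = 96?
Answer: 38339/6 ≈ 6389.8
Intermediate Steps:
G = 99 (G = 3 + 96 = 99)
x(T) = -⅙ (x(T) = -⅚ + (⅙)*4 = -⅚ + ⅔ = -⅙)
O(Q) = 595/6 (O(Q) = 99 - 1*(-⅙) = 99 + ⅙ = 595/6)
E = 6489 (E = (9274 - 5075) - (-33 - 2257) = 4199 - 1*(-2290) = 4199 + 2290 = 6489)
E - O(-181) = 6489 - 1*595/6 = 6489 - 595/6 = 38339/6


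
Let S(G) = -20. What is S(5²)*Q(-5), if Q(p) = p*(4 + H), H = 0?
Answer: 400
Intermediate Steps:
Q(p) = 4*p (Q(p) = p*(4 + 0) = p*4 = 4*p)
S(5²)*Q(-5) = -80*(-5) = -20*(-20) = 400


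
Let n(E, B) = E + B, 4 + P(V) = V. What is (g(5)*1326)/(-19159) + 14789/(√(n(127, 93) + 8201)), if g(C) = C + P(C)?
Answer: -468/1127 + 14789*√8421/8421 ≈ 160.74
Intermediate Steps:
P(V) = -4 + V
n(E, B) = B + E
g(C) = -4 + 2*C (g(C) = C + (-4 + C) = -4 + 2*C)
(g(5)*1326)/(-19159) + 14789/(√(n(127, 93) + 8201)) = ((-4 + 2*5)*1326)/(-19159) + 14789/(√((93 + 127) + 8201)) = ((-4 + 10)*1326)*(-1/19159) + 14789/(√(220 + 8201)) = (6*1326)*(-1/19159) + 14789/(√8421) = 7956*(-1/19159) + 14789*(√8421/8421) = -468/1127 + 14789*√8421/8421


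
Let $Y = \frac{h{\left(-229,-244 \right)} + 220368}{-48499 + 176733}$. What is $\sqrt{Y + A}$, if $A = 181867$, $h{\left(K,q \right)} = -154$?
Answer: $\frac{\sqrt{747660421499882}}{64117} \approx 426.46$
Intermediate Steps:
$Y = \frac{110107}{64117}$ ($Y = \frac{-154 + 220368}{-48499 + 176733} = \frac{220214}{128234} = 220214 \cdot \frac{1}{128234} = \frac{110107}{64117} \approx 1.7173$)
$\sqrt{Y + A} = \sqrt{\frac{110107}{64117} + 181867} = \sqrt{\frac{11660876546}{64117}} = \frac{\sqrt{747660421499882}}{64117}$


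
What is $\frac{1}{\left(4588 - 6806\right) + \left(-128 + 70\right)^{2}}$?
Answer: $\frac{1}{1146} \approx 0.0008726$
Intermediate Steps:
$\frac{1}{\left(4588 - 6806\right) + \left(-128 + 70\right)^{2}} = \frac{1}{\left(4588 - 6806\right) + \left(-58\right)^{2}} = \frac{1}{-2218 + 3364} = \frac{1}{1146}$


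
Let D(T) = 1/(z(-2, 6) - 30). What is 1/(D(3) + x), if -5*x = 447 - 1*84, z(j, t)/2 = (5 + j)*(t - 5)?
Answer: -120/8717 ≈ -0.013766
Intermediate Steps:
z(j, t) = 2*(-5 + t)*(5 + j) (z(j, t) = 2*((5 + j)*(t - 5)) = 2*((5 + j)*(-5 + t)) = 2*((-5 + t)*(5 + j)) = 2*(-5 + t)*(5 + j))
D(T) = -1/24 (D(T) = 1/((-50 - 10*(-2) + 10*6 + 2*(-2)*6) - 30) = 1/((-50 + 20 + 60 - 24) - 30) = 1/(6 - 30) = 1/(-24) = -1/24)
x = -363/5 (x = -(447 - 1*84)/5 = -(447 - 84)/5 = -1/5*363 = -363/5 ≈ -72.600)
1/(D(3) + x) = 1/(-1/24 - 363/5) = 1/(-8717/120) = -120/8717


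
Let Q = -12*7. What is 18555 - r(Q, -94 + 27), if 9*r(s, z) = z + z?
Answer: 167129/9 ≈ 18570.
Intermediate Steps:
Q = -84
r(s, z) = 2*z/9 (r(s, z) = (z + z)/9 = (2*z)/9 = 2*z/9)
18555 - r(Q, -94 + 27) = 18555 - 2*(-94 + 27)/9 = 18555 - 2*(-67)/9 = 18555 - 1*(-134/9) = 18555 + 134/9 = 167129/9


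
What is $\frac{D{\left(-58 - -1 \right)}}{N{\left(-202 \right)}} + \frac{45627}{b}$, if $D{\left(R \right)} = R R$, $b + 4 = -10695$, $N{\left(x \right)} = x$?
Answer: $- \frac{43977705}{2161198} \approx -20.349$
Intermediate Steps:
$b = -10699$ ($b = -4 - 10695 = -10699$)
$D{\left(R \right)} = R^{2}$
$\frac{D{\left(-58 - -1 \right)}}{N{\left(-202 \right)}} + \frac{45627}{b} = \frac{\left(-58 - -1\right)^{2}}{-202} + \frac{45627}{-10699} = \left(-58 + 1\right)^{2} \left(- \frac{1}{202}\right) + 45627 \left(- \frac{1}{10699}\right) = \left(-57\right)^{2} \left(- \frac{1}{202}\right) - \frac{45627}{10699} = 3249 \left(- \frac{1}{202}\right) - \frac{45627}{10699} = - \frac{3249}{202} - \frac{45627}{10699} = - \frac{43977705}{2161198}$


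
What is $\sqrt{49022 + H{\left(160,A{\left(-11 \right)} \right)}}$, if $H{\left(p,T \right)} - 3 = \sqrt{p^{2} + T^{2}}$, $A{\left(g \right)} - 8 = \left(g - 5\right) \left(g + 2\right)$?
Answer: $\sqrt{49025 + 8 \sqrt{761}} \approx 221.91$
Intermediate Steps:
$A{\left(g \right)} = 8 + \left(-5 + g\right) \left(2 + g\right)$ ($A{\left(g \right)} = 8 + \left(g - 5\right) \left(g + 2\right) = 8 + \left(-5 + g\right) \left(2 + g\right)$)
$H{\left(p,T \right)} = 3 + \sqrt{T^{2} + p^{2}}$ ($H{\left(p,T \right)} = 3 + \sqrt{p^{2} + T^{2}} = 3 + \sqrt{T^{2} + p^{2}}$)
$\sqrt{49022 + H{\left(160,A{\left(-11 \right)} \right)}} = \sqrt{49022 + \left(3 + \sqrt{\left(-2 + \left(-11\right)^{2} - -33\right)^{2} + 160^{2}}\right)} = \sqrt{49022 + \left(3 + \sqrt{\left(-2 + 121 + 33\right)^{2} + 25600}\right)} = \sqrt{49022 + \left(3 + \sqrt{152^{2} + 25600}\right)} = \sqrt{49022 + \left(3 + \sqrt{23104 + 25600}\right)} = \sqrt{49022 + \left(3 + \sqrt{48704}\right)} = \sqrt{49022 + \left(3 + 8 \sqrt{761}\right)} = \sqrt{49025 + 8 \sqrt{761}}$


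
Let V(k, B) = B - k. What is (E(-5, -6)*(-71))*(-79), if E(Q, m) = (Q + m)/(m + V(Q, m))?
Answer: 61699/7 ≈ 8814.1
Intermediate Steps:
E(Q, m) = (Q + m)/(-Q + 2*m) (E(Q, m) = (Q + m)/(m + (m - Q)) = (Q + m)/(-Q + 2*m))
(E(-5, -6)*(-71))*(-79) = (((-5 - 6)/(-1*(-5) + 2*(-6)))*(-71))*(-79) = ((-11/(5 - 12))*(-71))*(-79) = ((-11/(-7))*(-71))*(-79) = (-⅐*(-11)*(-71))*(-79) = ((11/7)*(-71))*(-79) = -781/7*(-79) = 61699/7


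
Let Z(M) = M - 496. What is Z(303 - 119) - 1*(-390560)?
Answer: 390248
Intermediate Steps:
Z(M) = -496 + M
Z(303 - 119) - 1*(-390560) = (-496 + (303 - 119)) - 1*(-390560) = (-496 + 184) + 390560 = -312 + 390560 = 390248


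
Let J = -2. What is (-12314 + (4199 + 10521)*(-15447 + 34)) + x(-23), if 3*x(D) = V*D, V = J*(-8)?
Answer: -680675390/3 ≈ -2.2689e+8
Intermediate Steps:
V = 16 (V = -2*(-8) = 16)
x(D) = 16*D/3 (x(D) = (16*D)/3 = 16*D/3)
(-12314 + (4199 + 10521)*(-15447 + 34)) + x(-23) = (-12314 + (4199 + 10521)*(-15447 + 34)) + (16/3)*(-23) = (-12314 + 14720*(-15413)) - 368/3 = (-12314 - 226879360) - 368/3 = -226891674 - 368/3 = -680675390/3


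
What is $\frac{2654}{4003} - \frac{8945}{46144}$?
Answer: $\frac{86659341}{184714432} \approx 0.46915$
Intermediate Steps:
$\frac{2654}{4003} - \frac{8945}{46144} = \frac{86659341}{184714432}$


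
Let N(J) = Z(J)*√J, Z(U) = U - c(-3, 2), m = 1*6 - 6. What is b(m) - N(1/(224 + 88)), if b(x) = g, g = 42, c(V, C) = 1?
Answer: 42 + 311*√78/48672 ≈ 42.056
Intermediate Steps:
m = 0 (m = 6 - 6 = 0)
Z(U) = -1 + U (Z(U) = U - 1*1 = U - 1 = -1 + U)
b(x) = 42
N(J) = √J*(-1 + J) (N(J) = (-1 + J)*√J = √J*(-1 + J))
b(m) - N(1/(224 + 88)) = 42 - √(1/(224 + 88))*(-1 + 1/(224 + 88)) = 42 - √(1/312)*(-1 + 1/312) = 42 - √78/156*(-311)/312 = 42 - (-311)*√78/48672 = 42 + 311*√78/48672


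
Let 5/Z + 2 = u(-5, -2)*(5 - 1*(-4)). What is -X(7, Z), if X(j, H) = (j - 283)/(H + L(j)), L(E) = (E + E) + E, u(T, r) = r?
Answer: 1104/83 ≈ 13.301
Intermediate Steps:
L(E) = 3*E (L(E) = 2*E + E = 3*E)
Z = -¼ (Z = 5/(-2 - 2*(5 - 1*(-4))) = 5/(-2 - 2*(5 + 4)) = 5/(-2 - 2*9) = 5/(-2 - 18) = 5/(-20) = 5*(-1/20) = -¼ ≈ -0.25000)
X(j, H) = (-283 + j)/(H + 3*j) (X(j, H) = (j - 283)/(H + 3*j) = (-283 + j)/(H + 3*j))
-X(7, Z) = -(-283 + 7)/(-¼ + 3*7) = -(-276)/(-¼ + 21) = -(-276)/83/4 = -4*(-276)/83 = -1*(-1104/83) = 1104/83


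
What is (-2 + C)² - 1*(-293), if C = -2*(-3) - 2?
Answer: 297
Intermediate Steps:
C = 4 (C = 6 - 2 = 4)
(-2 + C)² - 1*(-293) = (-2 + 4)² - 1*(-293) = 2² + 293 = 4 + 293 = 297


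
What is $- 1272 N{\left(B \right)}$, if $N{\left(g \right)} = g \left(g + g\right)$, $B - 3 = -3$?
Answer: $0$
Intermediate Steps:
$B = 0$ ($B = 3 - 3 = 0$)
$N{\left(g \right)} = 2 g^{2}$ ($N{\left(g \right)} = g 2 g = 2 g^{2}$)
$- 1272 N{\left(B \right)} = - 1272 \cdot 2 \cdot 0^{2} = - 1272 \cdot 2 \cdot 0 = \left(-1272\right) 0 = 0$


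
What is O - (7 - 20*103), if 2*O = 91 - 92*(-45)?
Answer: 8337/2 ≈ 4168.5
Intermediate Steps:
O = 4231/2 (O = (91 - 92*(-45))/2 = (91 + 4140)/2 = (½)*4231 = 4231/2 ≈ 2115.5)
O - (7 - 20*103) = 4231/2 - (7 - 20*103) = 4231/2 - (7 - 2060) = 4231/2 - 1*(-2053) = 4231/2 + 2053 = 8337/2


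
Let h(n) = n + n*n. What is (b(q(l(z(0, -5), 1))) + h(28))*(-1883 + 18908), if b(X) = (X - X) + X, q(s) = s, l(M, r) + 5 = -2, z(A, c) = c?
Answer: 13705125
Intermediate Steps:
l(M, r) = -7 (l(M, r) = -5 - 2 = -7)
b(X) = X (b(X) = 0 + X = X)
h(n) = n + n²
(b(q(l(z(0, -5), 1))) + h(28))*(-1883 + 18908) = (-7 + 28*(1 + 28))*(-1883 + 18908) = (-7 + 28*29)*17025 = (-7 + 812)*17025 = 805*17025 = 13705125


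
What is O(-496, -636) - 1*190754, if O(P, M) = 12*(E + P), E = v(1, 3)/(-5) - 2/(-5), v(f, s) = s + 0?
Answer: -983542/5 ≈ -1.9671e+5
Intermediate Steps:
v(f, s) = s
E = -⅕ (E = 3/(-5) - 2/(-5) = 3*(-⅕) - 2*(-⅕) = -⅗ + ⅖ = -⅕ ≈ -0.20000)
O(P, M) = -12/5 + 12*P (O(P, M) = 12*(-⅕ + P) = -12/5 + 12*P)
O(-496, -636) - 1*190754 = (-12/5 + 12*(-496)) - 1*190754 = (-12/5 - 5952) - 190754 = -29772/5 - 190754 = -983542/5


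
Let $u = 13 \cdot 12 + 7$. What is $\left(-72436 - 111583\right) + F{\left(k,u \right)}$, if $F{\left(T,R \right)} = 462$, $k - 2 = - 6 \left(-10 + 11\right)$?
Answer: $-183557$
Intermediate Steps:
$u = 163$ ($u = 156 + 7 = 163$)
$k = -4$ ($k = 2 - 6 \left(-10 + 11\right) = 2 - 6 = -4$)
$\left(-72436 - 111583\right) + F{\left(k,u \right)} = \left(-72436 - 111583\right) + 462 = -184019 + 462 = -183557$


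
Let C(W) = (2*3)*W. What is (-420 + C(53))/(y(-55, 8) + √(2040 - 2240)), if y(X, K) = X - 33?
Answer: 374/331 + 85*I*√2/662 ≈ 1.1299 + 0.18158*I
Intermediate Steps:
y(X, K) = -33 + X
C(W) = 6*W
(-420 + C(53))/(y(-55, 8) + √(2040 - 2240)) = (-420 + 6*53)/((-33 - 55) + √(2040 - 2240)) = (-420 + 318)/(-88 + √(-200)) = -102/(-88 + 10*I*√2)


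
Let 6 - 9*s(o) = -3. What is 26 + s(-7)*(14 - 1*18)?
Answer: 22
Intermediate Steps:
s(o) = 1 (s(o) = ⅔ - ⅑*(-3) = ⅔ + ⅓ = 1)
26 + s(-7)*(14 - 1*18) = 26 + 1*(14 - 1*18) = 26 + 1*(14 - 18) = 26 + 1*(-4) = 26 - 4 = 22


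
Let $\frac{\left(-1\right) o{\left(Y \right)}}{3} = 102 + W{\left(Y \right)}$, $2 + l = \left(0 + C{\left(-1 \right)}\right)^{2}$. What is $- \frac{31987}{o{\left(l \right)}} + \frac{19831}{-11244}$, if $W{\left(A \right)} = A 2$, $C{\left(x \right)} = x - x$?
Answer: $\frac{58971919}{550956} \approx 107.04$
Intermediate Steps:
$C{\left(x \right)} = 0$
$W{\left(A \right)} = 2 A$
$l = -2$ ($l = -2 + \left(0 + 0\right)^{2} = -2 + 0^{2} = -2 + 0 = -2$)
$o{\left(Y \right)} = -306 - 6 Y$ ($o{\left(Y \right)} = - 3 \left(102 + 2 Y\right) = -306 - 6 Y$)
$- \frac{31987}{o{\left(l \right)}} + \frac{19831}{-11244} = - \frac{31987}{-306 - -12} + \frac{19831}{-11244} = - \frac{31987}{-306 + 12} + 19831 \left(- \frac{1}{11244}\right) = - \frac{31987}{-294} - \frac{19831}{11244} = \left(-31987\right) \left(- \frac{1}{294}\right) - \frac{19831}{11244} = \frac{31987}{294} - \frac{19831}{11244} = \frac{58971919}{550956}$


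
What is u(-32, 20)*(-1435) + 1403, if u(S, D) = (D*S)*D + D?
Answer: 18340703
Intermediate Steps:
u(S, D) = D + S*D² (u(S, D) = S*D² + D = D + S*D²)
u(-32, 20)*(-1435) + 1403 = (20*(1 + 20*(-32)))*(-1435) + 1403 = (20*(1 - 640))*(-1435) + 1403 = (20*(-639))*(-1435) + 1403 = -12780*(-1435) + 1403 = 18339300 + 1403 = 18340703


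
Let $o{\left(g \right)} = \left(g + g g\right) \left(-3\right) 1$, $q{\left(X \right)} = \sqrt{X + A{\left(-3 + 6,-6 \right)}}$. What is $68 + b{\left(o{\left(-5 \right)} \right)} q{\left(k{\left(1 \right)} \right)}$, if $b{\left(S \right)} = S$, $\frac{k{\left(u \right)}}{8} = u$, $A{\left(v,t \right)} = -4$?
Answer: $-52$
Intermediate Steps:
$k{\left(u \right)} = 8 u$
$q{\left(X \right)} = \sqrt{-4 + X}$ ($q{\left(X \right)} = \sqrt{X - 4} = \sqrt{-4 + X}$)
$o{\left(g \right)} = - 3 g - 3 g^{2}$ ($o{\left(g \right)} = \left(g + g^{2}\right) \left(-3\right) 1 = \left(- 3 g - 3 g^{2}\right) 1 = - 3 g - 3 g^{2}$)
$68 + b{\left(o{\left(-5 \right)} \right)} q{\left(k{\left(1 \right)} \right)} = 68 + \left(-3\right) \left(-5\right) \left(1 - 5\right) \sqrt{-4 + 8 \cdot 1} = 68 + \left(-3\right) \left(-5\right) \left(-4\right) \sqrt{-4 + 8} = 68 - 60 \sqrt{4} = 68 - 120 = -52$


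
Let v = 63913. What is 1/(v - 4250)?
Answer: 1/59663 ≈ 1.6761e-5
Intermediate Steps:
1/(v - 4250) = 1/(63913 - 4250) = 1/59663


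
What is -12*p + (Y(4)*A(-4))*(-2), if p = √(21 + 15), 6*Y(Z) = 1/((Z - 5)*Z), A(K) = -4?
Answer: -217/3 ≈ -72.333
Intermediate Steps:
Y(Z) = 1/(6*Z*(-5 + Z)) (Y(Z) = (1/((Z - 5)*Z))/6 = (1/((-5 + Z)*Z))/6 = (1/(Z*(-5 + Z)))/6 = 1/(6*Z*(-5 + Z)))
p = 6 (p = √36 = 6)
-12*p + (Y(4)*A(-4))*(-2) = -12*6 + (((⅙)/(4*(-5 + 4)))*(-4))*(-2) = -72 + (((⅙)*(¼)/(-1))*(-4))*(-2) = -72 + (((⅙)*(¼)*(-1))*(-4))*(-2) = -72 - 1/24*(-4)*(-2) = -72 + (⅙)*(-2) = -72 - ⅓ = -217/3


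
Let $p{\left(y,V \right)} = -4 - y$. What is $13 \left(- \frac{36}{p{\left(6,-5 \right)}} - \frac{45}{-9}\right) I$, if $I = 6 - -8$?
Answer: $\frac{7826}{5} \approx 1565.2$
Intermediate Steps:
$I = 14$ ($I = 6 + 8 = 14$)
$13 \left(- \frac{36}{p{\left(6,-5 \right)}} - \frac{45}{-9}\right) I = 13 \left(- \frac{36}{-4 - 6} - \frac{45}{-9}\right) 14 = 13 \left(- \frac{36}{-4 - 6} - -5\right) 14 = 13 \left(- \frac{36}{-10} + 5\right) 14 = 13 \left(\left(-36\right) \left(- \frac{1}{10}\right) + 5\right) 14 = 13 \left(\frac{18}{5} + 5\right) 14 = 13 \cdot \frac{43}{5} \cdot 14 = \frac{559}{5} \cdot 14 = \frac{7826}{5}$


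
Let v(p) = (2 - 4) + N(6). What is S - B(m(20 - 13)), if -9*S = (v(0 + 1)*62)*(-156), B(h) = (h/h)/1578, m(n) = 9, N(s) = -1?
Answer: -5087473/1578 ≈ -3224.0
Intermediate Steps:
v(p) = -3 (v(p) = (2 - 4) - 1 = -2 - 1 = -3)
B(h) = 1/1578 (B(h) = 1*(1/1578) = 1/1578)
S = -3224 (S = -(-3*62)*(-156)/9 = -(-62)*(-156)/3 = -⅑*29016 = -3224)
S - B(m(20 - 13)) = -3224 - 1*1/1578 = -3224 - 1/1578 = -5087473/1578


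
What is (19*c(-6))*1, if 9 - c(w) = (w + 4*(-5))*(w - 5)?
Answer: -5263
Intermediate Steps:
c(w) = 9 - (-20 + w)*(-5 + w) (c(w) = 9 - (w + 4*(-5))*(w - 5) = 9 - (w - 20)*(-5 + w) = 9 - (-20 + w)*(-5 + w))
(19*c(-6))*1 = (19*(-91 - 1*(-6)**2 + 25*(-6)))*1 = (19*(-91 - 1*36 - 150))*1 = (19*(-91 - 36 - 150))*1 = (19*(-277))*1 = -5263*1 = -5263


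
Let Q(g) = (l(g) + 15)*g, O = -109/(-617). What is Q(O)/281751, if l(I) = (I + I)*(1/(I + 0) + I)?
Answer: 708006775/66179115472863 ≈ 1.0698e-5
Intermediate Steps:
O = 109/617 (O = -109*(-1/617) = 109/617 ≈ 0.17666)
l(I) = 2*I*(I + 1/I) (l(I) = (2*I)*(1/I + I) = (2*I)*(I + 1/I) = 2*I*(I + 1/I))
Q(g) = g*(17 + 2*g**2) (Q(g) = ((2 + 2*g**2) + 15)*g = (17 + 2*g**2)*g = g*(17 + 2*g**2))
Q(O)/281751 = (109*(17 + 2*(109/617)**2)/617)/281751 = (109*(17 + 2*(11881/380689))/617)*(1/281751) = (109*(17 + 23762/380689)/617)*(1/281751) = ((109/617)*(6495475/380689))*(1/281751) = (708006775/234885113)*(1/281751) = 708006775/66179115472863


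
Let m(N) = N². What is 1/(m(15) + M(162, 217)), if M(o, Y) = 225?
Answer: 1/450 ≈ 0.0022222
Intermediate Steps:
1/(m(15) + M(162, 217)) = 1/(15² + 225) = 1/(225 + 225) = 1/450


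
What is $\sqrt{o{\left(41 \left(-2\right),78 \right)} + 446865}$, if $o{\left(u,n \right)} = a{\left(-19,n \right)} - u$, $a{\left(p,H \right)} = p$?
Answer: $4 \sqrt{27933} \approx 668.53$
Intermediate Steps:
$o{\left(u,n \right)} = -19 - u$
$\sqrt{o{\left(41 \left(-2\right),78 \right)} + 446865} = \sqrt{\left(-19 - 41 \left(-2\right)\right) + 446865} = \sqrt{\left(-19 - -82\right) + 446865} = \sqrt{\left(-19 + 82\right) + 446865} = \sqrt{63 + 446865} = \sqrt{446928} = 4 \sqrt{27933}$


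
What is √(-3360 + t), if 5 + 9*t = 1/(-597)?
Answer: I*√10779590802/1791 ≈ 57.97*I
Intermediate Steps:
t = -2986/5373 (t = -5/9 + (⅑)/(-597) = -5/9 + (⅑)*(-1/597) = -5/9 - 1/5373 = -2986/5373 ≈ -0.55574)
√(-3360 + t) = √(-3360 - 2986/5373) = √(-18056266/5373) = I*√10779590802/1791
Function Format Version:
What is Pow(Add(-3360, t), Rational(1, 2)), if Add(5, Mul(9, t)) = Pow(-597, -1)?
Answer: Mul(Rational(1, 1791), I, Pow(10779590802, Rational(1, 2))) ≈ Mul(57.970, I)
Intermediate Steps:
t = Rational(-2986, 5373) (t = Add(Rational(-5, 9), Mul(Rational(1, 9), Pow(-597, -1))) = Add(Rational(-5, 9), Mul(Rational(1, 9), Rational(-1, 597))) = Add(Rational(-5, 9), Rational(-1, 5373)) = Rational(-2986, 5373) ≈ -0.55574)
Pow(Add(-3360, t), Rational(1, 2)) = Pow(Add(-3360, Rational(-2986, 5373)), Rational(1, 2)) = Pow(Rational(-18056266, 5373), Rational(1, 2)) = Mul(Rational(1, 1791), I, Pow(10779590802, Rational(1, 2)))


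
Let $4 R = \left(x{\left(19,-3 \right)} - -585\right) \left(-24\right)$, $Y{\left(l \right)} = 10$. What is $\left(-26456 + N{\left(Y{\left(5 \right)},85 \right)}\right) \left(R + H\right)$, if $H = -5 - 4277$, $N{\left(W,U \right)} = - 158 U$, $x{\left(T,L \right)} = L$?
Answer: $310073764$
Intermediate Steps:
$R = -3492$ ($R = \frac{\left(-3 - -585\right) \left(-24\right)}{4} = \frac{\left(-3 + 585\right) \left(-24\right)}{4} = \frac{582 \left(-24\right)}{4} = \frac{1}{4} \left(-13968\right) = -3492$)
$H = -4282$ ($H = -5 - 4277 = -4282$)
$\left(-26456 + N{\left(Y{\left(5 \right)},85 \right)}\right) \left(R + H\right) = \left(-26456 - 13430\right) \left(-3492 - 4282\right) = \left(-26456 - 13430\right) \left(-7774\right) = \left(-39886\right) \left(-7774\right) = 310073764$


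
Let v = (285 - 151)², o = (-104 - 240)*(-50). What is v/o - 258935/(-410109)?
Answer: 2954399801/1763468700 ≈ 1.6753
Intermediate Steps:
o = 17200 (o = -344*(-50) = 17200)
v = 17956 (v = 134² = 17956)
v/o - 258935/(-410109) = 17956/17200 - 258935/(-410109) = 17956*(1/17200) - 258935*(-1/410109) = 4489/4300 + 258935/410109 = 2954399801/1763468700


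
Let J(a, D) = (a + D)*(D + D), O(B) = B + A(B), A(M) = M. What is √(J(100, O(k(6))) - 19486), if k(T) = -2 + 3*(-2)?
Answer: I*√22174 ≈ 148.91*I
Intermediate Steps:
k(T) = -8 (k(T) = -2 - 6 = -8)
O(B) = 2*B (O(B) = B + B = 2*B)
J(a, D) = 2*D*(D + a) (J(a, D) = (D + a)*(2*D) = 2*D*(D + a))
√(J(100, O(k(6))) - 19486) = √(2*(2*(-8))*(2*(-8) + 100) - 19486) = √(2*(-16)*(-16 + 100) - 19486) = √(2*(-16)*84 - 19486) = √(-2688 - 19486) = √(-22174) = I*√22174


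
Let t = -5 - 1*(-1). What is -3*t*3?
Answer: 36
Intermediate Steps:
t = -4 (t = -5 + 1 = -4)
-3*t*3 = -(-12)*3 = -3*(-12) = 36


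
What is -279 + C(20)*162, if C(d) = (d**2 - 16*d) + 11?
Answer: 14463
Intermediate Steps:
C(d) = 11 + d**2 - 16*d
-279 + C(20)*162 = -279 + (11 + 20**2 - 16*20)*162 = -279 + (11 + 400 - 320)*162 = -279 + 91*162 = -279 + 14742 = 14463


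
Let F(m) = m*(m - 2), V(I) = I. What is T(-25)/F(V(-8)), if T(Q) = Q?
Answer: -5/16 ≈ -0.31250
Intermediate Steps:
F(m) = m*(-2 + m)
T(-25)/F(V(-8)) = -25*(-1/(8*(-2 - 8))) = -25/((-8*(-10))) = -25/80 = -25*1/80 = -5/16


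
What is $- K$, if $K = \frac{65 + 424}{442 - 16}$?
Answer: $- \frac{163}{142} \approx -1.1479$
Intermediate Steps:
$K = \frac{163}{142}$ ($K = \frac{489}{426} = 489 \cdot \frac{1}{426} = \frac{163}{142} \approx 1.1479$)
$- K = \left(-1\right) \frac{163}{142} = - \frac{163}{142}$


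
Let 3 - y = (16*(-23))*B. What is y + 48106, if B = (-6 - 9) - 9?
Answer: 39277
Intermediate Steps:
B = -24 (B = -15 - 9 = -24)
y = -8829 (y = 3 - 16*(-23)*(-24) = 3 - (-368)*(-24) = 3 - 1*8832 = 3 - 8832 = -8829)
y + 48106 = -8829 + 48106 = 39277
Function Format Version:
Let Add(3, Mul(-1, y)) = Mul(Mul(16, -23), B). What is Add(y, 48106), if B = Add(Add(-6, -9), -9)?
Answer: 39277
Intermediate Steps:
B = -24 (B = Add(-15, -9) = -24)
y = -8829 (y = Add(3, Mul(-1, Mul(Mul(16, -23), -24))) = Add(3, Mul(-1, Mul(-368, -24))) = Add(3, Mul(-1, 8832)) = Add(3, -8832) = -8829)
Add(y, 48106) = Add(-8829, 48106) = 39277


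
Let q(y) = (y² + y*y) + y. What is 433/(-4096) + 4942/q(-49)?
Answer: 2597769/2781184 ≈ 0.93405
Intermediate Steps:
q(y) = y + 2*y² (q(y) = (y² + y²) + y = 2*y² + y = y + 2*y²)
433/(-4096) + 4942/q(-49) = 433/(-4096) + 4942/((-49*(1 + 2*(-49)))) = 433*(-1/4096) + 4942/((-49*(1 - 98))) = -433/4096 + 4942/((-49*(-97))) = -433/4096 + 4942/4753 = -433/4096 + 4942*(1/4753) = -433/4096 + 706/679 = 2597769/2781184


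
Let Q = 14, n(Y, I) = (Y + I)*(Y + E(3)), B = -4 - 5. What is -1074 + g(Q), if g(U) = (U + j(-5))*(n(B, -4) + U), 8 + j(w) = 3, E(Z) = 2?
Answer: -129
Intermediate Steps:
B = -9
n(Y, I) = (2 + Y)*(I + Y) (n(Y, I) = (Y + I)*(Y + 2) = (I + Y)*(2 + Y) = (2 + Y)*(I + Y))
j(w) = -5 (j(w) = -8 + 3 = -5)
g(U) = (-5 + U)*(91 + U) (g(U) = (U - 5)*(((-9)² + 2*(-4) + 2*(-9) - 4*(-9)) + U) = (-5 + U)*((81 - 8 - 18 + 36) + U) = (-5 + U)*(91 + U))
-1074 + g(Q) = -1074 + (-455 + 14² + 86*14) = -1074 + (-455 + 196 + 1204) = -1074 + 945 = -129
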